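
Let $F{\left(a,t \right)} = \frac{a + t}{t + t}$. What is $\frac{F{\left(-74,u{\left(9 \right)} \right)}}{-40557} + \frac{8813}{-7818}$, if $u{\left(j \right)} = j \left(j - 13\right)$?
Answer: $- \frac{194967701}{172949796} \approx -1.1273$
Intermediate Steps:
$u{\left(j \right)} = j \left(-13 + j\right)$
$F{\left(a,t \right)} = \frac{a + t}{2 t}$
$\frac{F{\left(-74,u{\left(9 \right)} \right)}}{-40557} + \frac{8813}{-7818} = \frac{\frac{1}{2} \frac{1}{9 \left(-13 + 9\right)} \left(-74 + 9 \left(-13 + 9\right)\right)}{-40557} + \frac{8813}{-7818} = \frac{-74 + 9 \left(-4\right)}{2 \cdot 9 \left(-4\right)} \left(- \frac{1}{40557}\right) + 8813 \left(- \frac{1}{7818}\right) = \frac{-74 - 36}{2 \left(-36\right)} \left(- \frac{1}{40557}\right) - \frac{8813}{7818} = \frac{1}{2} \left(- \frac{1}{36}\right) \left(-110\right) \left(- \frac{1}{40557}\right) - \frac{8813}{7818} = \frac{55}{36} \left(- \frac{1}{40557}\right) - \frac{8813}{7818} = - \frac{5}{132732} - \frac{8813}{7818} = - \frac{194967701}{172949796}$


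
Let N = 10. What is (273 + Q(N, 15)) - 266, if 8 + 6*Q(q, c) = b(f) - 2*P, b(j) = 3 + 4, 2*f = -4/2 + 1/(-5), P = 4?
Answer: 11/2 ≈ 5.5000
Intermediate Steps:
f = -11/10 (f = (-4/2 + 1/(-5))/2 = (-4*½ + 1*(-⅕))/2 = (-2 - ⅕)/2 = (½)*(-11/5) = -11/10 ≈ -1.1000)
b(j) = 7
Q(q, c) = -3/2 (Q(q, c) = -4/3 + (7 - 2*4)/6 = -4/3 + (7 - 8)/6 = -4/3 + (⅙)*(-1) = -4/3 - ⅙ = -3/2)
(273 + Q(N, 15)) - 266 = (273 - 3/2) - 266 = 543/2 - 266 = 11/2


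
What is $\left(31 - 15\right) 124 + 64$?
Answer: $2048$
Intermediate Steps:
$\left(31 - 15\right) 124 + 64 = 16 \cdot 124 + 64 = 1984 + 64 = 2048$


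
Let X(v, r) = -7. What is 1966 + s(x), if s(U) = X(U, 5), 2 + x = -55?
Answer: 1959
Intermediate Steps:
x = -57 (x = -2 - 55 = -57)
s(U) = -7
1966 + s(x) = 1966 - 7 = 1959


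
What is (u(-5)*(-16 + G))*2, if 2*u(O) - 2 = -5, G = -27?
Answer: 129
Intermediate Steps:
u(O) = -3/2 (u(O) = 1 + (1/2)*(-5) = 1 - 5/2 = -3/2)
(u(-5)*(-16 + G))*2 = -3*(-16 - 27)/2*2 = -3/2*(-43)*2 = (129/2)*2 = 129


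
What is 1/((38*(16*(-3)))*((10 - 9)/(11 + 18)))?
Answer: -29/1824 ≈ -0.015899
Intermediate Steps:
1/((38*(16*(-3)))*((10 - 9)/(11 + 18))) = 1/((38*(-48))*(1/29)) = 1/(-1824/29) = -29/1824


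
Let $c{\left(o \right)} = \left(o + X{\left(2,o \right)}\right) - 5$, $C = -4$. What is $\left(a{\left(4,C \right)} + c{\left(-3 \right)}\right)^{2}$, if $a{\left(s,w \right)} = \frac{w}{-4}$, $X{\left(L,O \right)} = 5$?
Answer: $4$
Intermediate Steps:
$a{\left(s,w \right)} = - \frac{w}{4}$ ($a{\left(s,w \right)} = w \left(- \frac{1}{4}\right) = - \frac{w}{4}$)
$c{\left(o \right)} = o$ ($c{\left(o \right)} = \left(o + 5\right) - 5 = \left(5 + o\right) - 5 = o$)
$\left(a{\left(4,C \right)} + c{\left(-3 \right)}\right)^{2} = \left(\left(- \frac{1}{4}\right) \left(-4\right) - 3\right)^{2} = \left(1 - 3\right)^{2} = \left(-2\right)^{2} = 4$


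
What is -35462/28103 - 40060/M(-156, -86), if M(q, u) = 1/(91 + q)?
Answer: 73177366238/28103 ≈ 2.6039e+6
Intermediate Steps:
-35462/28103 - 40060/M(-156, -86) = -35462/28103 - 40060/(1/(91 - 156)) = -35462*1/28103 - 40060/(1/(-65)) = -35462/28103 - 40060/(-1/65) = -35462/28103 - 40060*(-65) = -35462/28103 + 2603900 = 73177366238/28103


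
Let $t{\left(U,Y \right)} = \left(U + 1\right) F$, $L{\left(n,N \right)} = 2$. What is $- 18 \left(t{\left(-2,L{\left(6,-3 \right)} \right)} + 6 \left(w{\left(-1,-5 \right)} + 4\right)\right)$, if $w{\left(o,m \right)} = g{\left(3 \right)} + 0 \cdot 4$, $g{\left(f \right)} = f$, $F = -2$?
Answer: $-792$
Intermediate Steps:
$t{\left(U,Y \right)} = -2 - 2 U$ ($t{\left(U,Y \right)} = \left(U + 1\right) \left(-2\right) = \left(1 + U\right) \left(-2\right) = -2 - 2 U$)
$w{\left(o,m \right)} = 3$ ($w{\left(o,m \right)} = 3 + 0 \cdot 4 = 3 + 0 = 3$)
$- 18 \left(t{\left(-2,L{\left(6,-3 \right)} \right)} + 6 \left(w{\left(-1,-5 \right)} + 4\right)\right) = - 18 \left(\left(-2 - -4\right) + 6 \left(3 + 4\right)\right) = - 18 \left(\left(-2 + 4\right) + 6 \cdot 7\right) = - 18 \left(2 + 42\right) = \left(-18\right) 44 = -792$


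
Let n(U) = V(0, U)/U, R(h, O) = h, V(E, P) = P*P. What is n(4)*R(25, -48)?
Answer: 100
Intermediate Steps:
V(E, P) = P²
n(U) = U (n(U) = U²/U = U)
n(4)*R(25, -48) = 4*25 = 100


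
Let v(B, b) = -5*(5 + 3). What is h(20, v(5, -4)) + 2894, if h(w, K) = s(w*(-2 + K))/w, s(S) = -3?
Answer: 57877/20 ≈ 2893.9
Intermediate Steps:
v(B, b) = -40 (v(B, b) = -5*8 = -40)
h(w, K) = -3/w
h(20, v(5, -4)) + 2894 = -3/20 + 2894 = 57877/20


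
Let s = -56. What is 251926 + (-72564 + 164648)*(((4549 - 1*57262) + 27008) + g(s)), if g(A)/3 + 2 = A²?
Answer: -1500993526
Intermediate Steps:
g(A) = -6 + 3*A²
251926 + (-72564 + 164648)*(((4549 - 1*57262) + 27008) + g(s)) = 251926 + (-72564 + 164648)*(((4549 - 1*57262) + 27008) + (-6 + 3*(-56)²)) = 251926 + 92084*(((4549 - 57262) + 27008) + (-6 + 3*3136)) = 251926 + 92084*((-52713 + 27008) + (-6 + 9408)) = 251926 + 92084*(-25705 + 9402) = 251926 + 92084*(-16303) = 251926 - 1501245452 = -1500993526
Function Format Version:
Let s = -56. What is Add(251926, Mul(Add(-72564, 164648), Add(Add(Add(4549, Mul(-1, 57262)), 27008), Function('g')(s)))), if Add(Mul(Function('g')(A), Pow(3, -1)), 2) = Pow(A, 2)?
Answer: -1500993526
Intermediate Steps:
Function('g')(A) = Add(-6, Mul(3, Pow(A, 2)))
Add(251926, Mul(Add(-72564, 164648), Add(Add(Add(4549, Mul(-1, 57262)), 27008), Function('g')(s)))) = Add(251926, Mul(Add(-72564, 164648), Add(Add(Add(4549, Mul(-1, 57262)), 27008), Add(-6, Mul(3, Pow(-56, 2)))))) = Add(251926, Mul(92084, Add(Add(Add(4549, -57262), 27008), Add(-6, Mul(3, 3136))))) = Add(251926, Mul(92084, Add(Add(-52713, 27008), Add(-6, 9408)))) = Add(251926, Mul(92084, Add(-25705, 9402))) = Add(251926, Mul(92084, -16303)) = Add(251926, -1501245452) = -1500993526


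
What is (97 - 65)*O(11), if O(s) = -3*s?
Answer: -1056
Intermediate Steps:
(97 - 65)*O(11) = (97 - 65)*(-3*11) = 32*(-33) = -1056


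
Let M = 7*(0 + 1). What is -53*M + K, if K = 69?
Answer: -302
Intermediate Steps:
M = 7 (M = 7*1 = 7)
-53*M + K = -53*7 + 69 = -371 + 69 = -302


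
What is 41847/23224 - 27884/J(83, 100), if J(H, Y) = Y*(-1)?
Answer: 162940679/580600 ≈ 280.64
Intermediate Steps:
J(H, Y) = -Y
41847/23224 - 27884/J(83, 100) = 41847/23224 - 27884/((-1*100)) = 41847*(1/23224) - 27884/(-100) = 41847/23224 - 27884*(-1/100) = 41847/23224 + 6971/25 = 162940679/580600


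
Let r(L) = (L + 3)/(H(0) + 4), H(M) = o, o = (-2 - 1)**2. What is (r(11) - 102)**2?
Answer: 1721344/169 ≈ 10185.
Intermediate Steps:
o = 9 (o = (-3)**2 = 9)
H(M) = 9
r(L) = 3/13 + L/13 (r(L) = (L + 3)/(9 + 4) = (3 + L)/13 = (3 + L)*(1/13) = 3/13 + L/13)
(r(11) - 102)**2 = ((3/13 + (1/13)*11) - 102)**2 = ((3/13 + 11/13) - 102)**2 = (14/13 - 102)**2 = (-1312/13)**2 = 1721344/169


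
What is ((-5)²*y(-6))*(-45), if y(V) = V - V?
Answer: 0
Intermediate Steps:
y(V) = 0
((-5)²*y(-6))*(-45) = ((-5)²*0)*(-45) = (25*0)*(-45) = 0*(-45) = 0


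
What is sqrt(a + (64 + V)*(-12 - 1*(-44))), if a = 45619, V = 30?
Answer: 3*sqrt(5403) ≈ 220.52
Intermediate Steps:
sqrt(a + (64 + V)*(-12 - 1*(-44))) = sqrt(45619 + (64 + 30)*(-12 - 1*(-44))) = sqrt(45619 + 94*(-12 + 44)) = sqrt(45619 + 94*32) = sqrt(45619 + 3008) = sqrt(48627) = 3*sqrt(5403)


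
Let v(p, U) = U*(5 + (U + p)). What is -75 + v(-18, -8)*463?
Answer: 77709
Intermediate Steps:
v(p, U) = U*(5 + U + p)
-75 + v(-18, -8)*463 = -75 - 8*(5 - 8 - 18)*463 = -75 - 8*(-21)*463 = -75 + 168*463 = -75 + 77784 = 77709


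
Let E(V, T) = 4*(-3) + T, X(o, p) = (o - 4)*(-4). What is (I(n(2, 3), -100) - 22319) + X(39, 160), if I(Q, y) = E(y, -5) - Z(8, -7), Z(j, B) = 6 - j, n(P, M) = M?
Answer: -22474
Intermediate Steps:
X(o, p) = 16 - 4*o (X(o, p) = (-4 + o)*(-4) = 16 - 4*o)
E(V, T) = -12 + T
I(Q, y) = -15 (I(Q, y) = (-12 - 5) - (6 - 1*8) = -17 - (6 - 8) = -17 - 1*(-2) = -17 + 2 = -15)
(I(n(2, 3), -100) - 22319) + X(39, 160) = (-15 - 22319) + (16 - 4*39) = -22334 + (16 - 156) = -22334 - 140 = -22474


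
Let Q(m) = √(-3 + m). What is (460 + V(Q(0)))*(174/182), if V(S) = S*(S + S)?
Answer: 39498/91 ≈ 434.04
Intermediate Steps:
V(S) = 2*S² (V(S) = S*(2*S) = 2*S²)
(460 + V(Q(0)))*(174/182) = (460 + 2*(√(-3 + 0))²)*(174/182) = (460 + 2*(√(-3))²)*(174*(1/182)) = (460 + 2*(I*√3)²)*(87/91) = (460 + 2*(-3))*(87/91) = (460 - 6)*(87/91) = 454*(87/91) = 39498/91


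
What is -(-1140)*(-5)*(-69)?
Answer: 393300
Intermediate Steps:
-(-1140)*(-5)*(-69) = -95*60*(-69) = -5700*(-69) = 393300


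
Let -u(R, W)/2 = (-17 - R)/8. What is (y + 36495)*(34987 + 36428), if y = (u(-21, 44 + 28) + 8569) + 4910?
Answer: 3568821795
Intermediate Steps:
u(R, W) = 17/4 + R/4 (u(R, W) = -2*(-17 - R)/8 = -2*(-17/8 - R/8) = 17/4 + R/4)
y = 13478 (y = ((17/4 + (¼)*(-21)) + 8569) + 4910 = ((17/4 - 21/4) + 8569) + 4910 = (-1 + 8569) + 4910 = 8568 + 4910 = 13478)
(y + 36495)*(34987 + 36428) = (13478 + 36495)*(34987 + 36428) = 49973*71415 = 3568821795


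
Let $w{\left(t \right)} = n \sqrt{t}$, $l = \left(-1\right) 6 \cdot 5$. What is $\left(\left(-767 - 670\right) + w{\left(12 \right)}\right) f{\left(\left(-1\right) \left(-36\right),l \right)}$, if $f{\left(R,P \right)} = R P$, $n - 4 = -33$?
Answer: $1551960 + 62640 \sqrt{3} \approx 1.6605 \cdot 10^{6}$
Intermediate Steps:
$n = -29$ ($n = 4 - 33 = -29$)
$l = -30$ ($l = \left(-6\right) 5 = -30$)
$f{\left(R,P \right)} = P R$
$w{\left(t \right)} = - 29 \sqrt{t}$
$\left(\left(-767 - 670\right) + w{\left(12 \right)}\right) f{\left(\left(-1\right) \left(-36\right),l \right)} = \left(\left(-767 - 670\right) - 29 \sqrt{12}\right) \left(- 30 \left(\left(-1\right) \left(-36\right)\right)\right) = \left(\left(-767 - 670\right) - 29 \cdot 2 \sqrt{3}\right) \left(\left(-30\right) 36\right) = \left(-1437 - 58 \sqrt{3}\right) \left(-1080\right) = 1551960 + 62640 \sqrt{3}$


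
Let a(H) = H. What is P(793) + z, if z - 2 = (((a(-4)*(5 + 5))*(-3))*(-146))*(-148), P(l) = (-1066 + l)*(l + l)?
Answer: 2159984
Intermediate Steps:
P(l) = 2*l*(-1066 + l) (P(l) = (-1066 + l)*(2*l) = 2*l*(-1066 + l))
z = 2592962 (z = 2 + ((-4*(5 + 5)*(-3))*(-146))*(-148) = 2 + ((-4*10*(-3))*(-146))*(-148) = 2 + (-40*(-3)*(-146))*(-148) = 2 + (120*(-146))*(-148) = 2 - 17520*(-148) = 2 + 2592960 = 2592962)
P(793) + z = 2*793*(-1066 + 793) + 2592962 = 2*793*(-273) + 2592962 = -432978 + 2592962 = 2159984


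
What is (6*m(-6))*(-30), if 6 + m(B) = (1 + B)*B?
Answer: -4320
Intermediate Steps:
m(B) = -6 + B*(1 + B) (m(B) = -6 + (1 + B)*B = -6 + B*(1 + B))
(6*m(-6))*(-30) = (6*(-6 - 6 + (-6)²))*(-30) = (6*(-6 - 6 + 36))*(-30) = (6*24)*(-30) = 144*(-30) = -4320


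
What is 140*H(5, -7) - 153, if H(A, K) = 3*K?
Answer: -3093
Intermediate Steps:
140*H(5, -7) - 153 = 140*(3*(-7)) - 153 = 140*(-21) - 153 = -2940 - 153 = -3093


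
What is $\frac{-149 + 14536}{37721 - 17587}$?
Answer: $\frac{14387}{20134} \approx 0.71456$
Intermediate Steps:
$\frac{-149 + 14536}{37721 - 17587} = \frac{14387}{20134}$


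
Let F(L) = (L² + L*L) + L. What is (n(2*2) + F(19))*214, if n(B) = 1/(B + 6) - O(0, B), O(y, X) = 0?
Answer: 792977/5 ≈ 1.5860e+5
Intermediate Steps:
F(L) = L + 2*L² (F(L) = (L² + L²) + L = 2*L² + L = L + 2*L²)
n(B) = 1/(6 + B) (n(B) = 1/(B + 6) - 1*0 = 1/(6 + B) + 0 = 1/(6 + B))
(n(2*2) + F(19))*214 = (1/(6 + 2*2) + 19*(1 + 2*19))*214 = (1/(6 + 4) + 19*(1 + 38))*214 = (1/10 + 19*39)*214 = (⅒ + 741)*214 = (7411/10)*214 = 792977/5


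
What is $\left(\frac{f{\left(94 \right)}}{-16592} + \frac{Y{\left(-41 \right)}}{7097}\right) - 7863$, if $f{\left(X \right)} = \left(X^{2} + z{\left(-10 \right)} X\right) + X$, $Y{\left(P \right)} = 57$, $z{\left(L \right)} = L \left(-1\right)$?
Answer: $- \frac{462982137279}{58876712} \approx -7863.6$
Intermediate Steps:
$z{\left(L \right)} = - L$
$f{\left(X \right)} = X^{2} + 11 X$ ($f{\left(X \right)} = \left(X^{2} + \left(-1\right) \left(-10\right) X\right) + X = \left(X^{2} + 10 X\right) + X = X^{2} + 11 X$)
$\left(\frac{f{\left(94 \right)}}{-16592} + \frac{Y{\left(-41 \right)}}{7097}\right) - 7863 = \left(\frac{94 \left(11 + 94\right)}{-16592} + \frac{57}{7097}\right) - 7863 = \left(94 \cdot 105 \left(- \frac{1}{16592}\right) + 57 \cdot \frac{1}{7097}\right) - 7863 = \left(9870 \left(- \frac{1}{16592}\right) + \frac{57}{7097}\right) - 7863 = \left(- \frac{4935}{8296} + \frac{57}{7097}\right) - 7863 = - \frac{34550823}{58876712} - 7863 = - \frac{462982137279}{58876712}$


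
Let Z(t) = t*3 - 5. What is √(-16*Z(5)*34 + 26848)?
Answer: 4*√1338 ≈ 146.31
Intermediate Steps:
Z(t) = -5 + 3*t (Z(t) = 3*t - 5 = -5 + 3*t)
√(-16*Z(5)*34 + 26848) = √(-16*(-5 + 3*5)*34 + 26848) = √(-16*(-5 + 15)*34 + 26848) = √(-16*10*34 + 26848) = √(-160*34 + 26848) = √(-5440 + 26848) = √21408 = 4*√1338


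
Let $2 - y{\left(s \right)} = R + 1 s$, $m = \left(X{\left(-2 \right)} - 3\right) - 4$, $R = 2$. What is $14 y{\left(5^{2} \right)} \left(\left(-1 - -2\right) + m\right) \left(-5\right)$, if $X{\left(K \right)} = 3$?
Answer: $-5250$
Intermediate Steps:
$m = -4$ ($m = \left(3 - 3\right) - 4 = 0 - 4 = -4$)
$y{\left(s \right)} = - s$ ($y{\left(s \right)} = 2 - \left(2 + 1 s\right) = 2 - \left(2 + s\right) = - s$)
$14 y{\left(5^{2} \right)} \left(\left(-1 - -2\right) + m\right) \left(-5\right) = 14 \left(- 5^{2}\right) \left(\left(-1 - -2\right) - 4\right) \left(-5\right) = 14 \left(\left(-1\right) 25\right) \left(\left(-1 + 2\right) - 4\right) \left(-5\right) = 14 \left(-25\right) \left(1 - 4\right) \left(-5\right) = - 350 \left(\left(-3\right) \left(-5\right)\right) = \left(-350\right) 15 = -5250$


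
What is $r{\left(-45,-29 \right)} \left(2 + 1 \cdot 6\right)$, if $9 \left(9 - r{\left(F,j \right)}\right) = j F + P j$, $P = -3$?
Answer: $- \frac{3496}{3} \approx -1165.3$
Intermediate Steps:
$r{\left(F,j \right)} = 9 + \frac{j}{3} - \frac{F j}{9}$ ($r{\left(F,j \right)} = 9 - \frac{j F - 3 j}{9} = 9 - \frac{F j - 3 j}{9} = 9 - \frac{- 3 j + F j}{9} = 9 - \left(- \frac{j}{3} + \frac{F j}{9}\right) = 9 + \frac{j}{3} - \frac{F j}{9}$)
$r{\left(-45,-29 \right)} \left(2 + 1 \cdot 6\right) = \left(9 + \frac{1}{3} \left(-29\right) - \left(-5\right) \left(-29\right)\right) \left(2 + 1 \cdot 6\right) = \left(9 - \frac{29}{3} - 145\right) \left(2 + 6\right) = \left(- \frac{437}{3}\right) 8 = - \frac{3496}{3}$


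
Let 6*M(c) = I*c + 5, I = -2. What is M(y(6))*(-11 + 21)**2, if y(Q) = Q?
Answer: -350/3 ≈ -116.67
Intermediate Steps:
M(c) = 5/6 - c/3 (M(c) = (-2*c + 5)/6 = (5 - 2*c)/6 = 5/6 - c/3)
M(y(6))*(-11 + 21)**2 = (5/6 - 1/3*6)*(-11 + 21)**2 = (5/6 - 2)*10**2 = -7/6*100 = -350/3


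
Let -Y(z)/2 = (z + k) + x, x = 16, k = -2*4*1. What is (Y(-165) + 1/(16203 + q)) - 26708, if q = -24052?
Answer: -207166507/7849 ≈ -26394.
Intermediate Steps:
k = -8 (k = -8*1 = -8)
Y(z) = -16 - 2*z (Y(z) = -2*((z - 8) + 16) = -2*((-8 + z) + 16) = -2*(8 + z) = -16 - 2*z)
(Y(-165) + 1/(16203 + q)) - 26708 = ((-16 - 2*(-165)) + 1/(16203 - 24052)) - 26708 = ((-16 + 330) + 1/(-7849)) - 26708 = (314 - 1/7849) - 26708 = 2464585/7849 - 26708 = -207166507/7849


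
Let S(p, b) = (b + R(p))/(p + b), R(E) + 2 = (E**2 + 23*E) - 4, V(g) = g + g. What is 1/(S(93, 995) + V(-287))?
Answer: -1088/612735 ≈ -0.0017756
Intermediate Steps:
V(g) = 2*g
R(E) = -6 + E**2 + 23*E (R(E) = -2 + ((E**2 + 23*E) - 4) = -2 + (-4 + E**2 + 23*E) = -6 + E**2 + 23*E)
S(p, b) = (-6 + b + p**2 + 23*p)/(b + p) (S(p, b) = (b + (-6 + p**2 + 23*p))/(p + b) = (-6 + b + p**2 + 23*p)/(b + p))
1/(S(93, 995) + V(-287)) = 1/((-6 + 995 + 93**2 + 23*93)/(995 + 93) + 2*(-287)) = 1/((-6 + 995 + 8649 + 2139)/1088 - 574) = 1/((1/1088)*11777 - 574) = 1/(11777/1088 - 574) = 1/(-612735/1088) = -1088/612735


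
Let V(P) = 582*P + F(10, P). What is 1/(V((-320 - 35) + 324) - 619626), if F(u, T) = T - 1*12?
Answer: -1/637711 ≈ -1.5681e-6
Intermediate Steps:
F(u, T) = -12 + T (F(u, T) = T - 12 = -12 + T)
V(P) = -12 + 583*P (V(P) = 582*P + (-12 + P) = -12 + 583*P)
1/(V((-320 - 35) + 324) - 619626) = 1/((-12 + 583*((-320 - 35) + 324)) - 619626) = 1/((-12 + 583*(-355 + 324)) - 619626) = 1/((-12 + 583*(-31)) - 619626) = 1/((-12 - 18073) - 619626) = 1/(-18085 - 619626) = 1/(-637711) = -1/637711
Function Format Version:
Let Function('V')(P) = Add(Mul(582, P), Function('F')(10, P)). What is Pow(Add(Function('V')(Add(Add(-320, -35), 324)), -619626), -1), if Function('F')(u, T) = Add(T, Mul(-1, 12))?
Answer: Rational(-1, 637711) ≈ -1.5681e-6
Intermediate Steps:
Function('F')(u, T) = Add(-12, T) (Function('F')(u, T) = Add(T, -12) = Add(-12, T))
Function('V')(P) = Add(-12, Mul(583, P)) (Function('V')(P) = Add(Mul(582, P), Add(-12, P)) = Add(-12, Mul(583, P)))
Pow(Add(Function('V')(Add(Add(-320, -35), 324)), -619626), -1) = Pow(Add(Add(-12, Mul(583, Add(Add(-320, -35), 324))), -619626), -1) = Pow(Add(Add(-12, Mul(583, Add(-355, 324))), -619626), -1) = Pow(Add(Add(-12, Mul(583, -31)), -619626), -1) = Pow(Add(Add(-12, -18073), -619626), -1) = Pow(Add(-18085, -619626), -1) = Pow(-637711, -1) = Rational(-1, 637711)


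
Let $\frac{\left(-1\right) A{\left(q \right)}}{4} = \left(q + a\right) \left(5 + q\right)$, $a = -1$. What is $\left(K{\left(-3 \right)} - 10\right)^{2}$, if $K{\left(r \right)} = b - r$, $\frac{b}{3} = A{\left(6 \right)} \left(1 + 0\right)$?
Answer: $444889$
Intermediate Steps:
$A{\left(q \right)} = - 4 \left(-1 + q\right) \left(5 + q\right)$ ($A{\left(q \right)} = - 4 \left(q - 1\right) \left(5 + q\right) = - 4 \left(-1 + q\right) \left(5 + q\right)$)
$b = -660$ ($b = 3 \left(20 - 96 - 4 \cdot 6^{2}\right) \left(1 + 0\right) = 3 \left(20 - 96 - 144\right) 1 = 3 \left(\left(-220\right) 1\right) = 3 \left(-220\right) = -660$)
$K{\left(r \right)} = -660 - r$
$\left(K{\left(-3 \right)} - 10\right)^{2} = \left(\left(-660 - -3\right) - 10\right)^{2} = \left(\left(-660 + 3\right) + \left(-13 + 3\right)\right)^{2} = \left(-657 - 10\right)^{2} = \left(-667\right)^{2} = 444889$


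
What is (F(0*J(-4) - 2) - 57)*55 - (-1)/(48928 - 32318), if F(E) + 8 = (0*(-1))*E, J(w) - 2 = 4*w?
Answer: -59380749/16610 ≈ -3575.0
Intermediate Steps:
J(w) = 2 + 4*w
F(E) = -8 (F(E) = -8 + (0*(-1))*E = -8 + 0*E = -8 + 0 = -8)
(F(0*J(-4) - 2) - 57)*55 - (-1)/(48928 - 32318) = (-8 - 57)*55 - (-1)/(48928 - 32318) = -65*55 - (-1)/16610 = -3575 - (-1)/16610 = -3575 - 1*(-1/16610) = -3575 + 1/16610 = -59380749/16610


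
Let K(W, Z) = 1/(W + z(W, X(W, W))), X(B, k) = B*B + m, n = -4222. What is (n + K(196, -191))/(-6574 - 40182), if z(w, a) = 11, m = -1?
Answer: 873953/9678492 ≈ 0.090298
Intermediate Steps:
X(B, k) = -1 + B² (X(B, k) = B*B - 1 = B² - 1 = -1 + B²)
K(W, Z) = 1/(11 + W) (K(W, Z) = 1/(W + 11) = 1/(11 + W))
(n + K(196, -191))/(-6574 - 40182) = (-4222 + 1/(11 + 196))/(-6574 - 40182) = (-4222 + 1/207)/(-46756) = (-4222 + 1/207)*(-1/46756) = -873953/207*(-1/46756) = 873953/9678492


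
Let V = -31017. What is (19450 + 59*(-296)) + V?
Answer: -29031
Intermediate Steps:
(19450 + 59*(-296)) + V = (19450 + 59*(-296)) - 31017 = (19450 - 17464) - 31017 = 1986 - 31017 = -29031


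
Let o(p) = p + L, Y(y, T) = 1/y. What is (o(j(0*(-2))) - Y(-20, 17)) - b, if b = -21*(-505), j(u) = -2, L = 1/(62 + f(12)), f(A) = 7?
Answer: -14637571/1380 ≈ -10607.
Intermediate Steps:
L = 1/69 (L = 1/(62 + 7) = 1/69 ≈ 0.014493)
o(p) = 1/69 + p (o(p) = p + 1/69 = 1/69 + p)
b = 10605
(o(j(0*(-2))) - Y(-20, 17)) - b = ((1/69 - 2) - 1/(-20)) - 1*10605 = (-137/69 - 1*(-1/20)) - 10605 = (-137/69 + 1/20) - 10605 = -2671/1380 - 10605 = -14637571/1380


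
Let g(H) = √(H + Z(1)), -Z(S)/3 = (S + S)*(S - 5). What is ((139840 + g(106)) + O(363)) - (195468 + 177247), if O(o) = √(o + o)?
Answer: -232875 + √130 + 11*√6 ≈ -2.3284e+5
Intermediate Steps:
Z(S) = -6*S*(-5 + S) (Z(S) = -3*(S + S)*(S - 5) = -3*2*S*(-5 + S) = -6*S*(-5 + S))
g(H) = √(24 + H) (g(H) = √(H + 6*1*(5 - 1*1)) = √(H + 6*1*(5 - 1)) = √(H + 6*1*4) = √(H + 24) = √(24 + H))
O(o) = √2*√o (O(o) = √(2*o) = √2*√o)
((139840 + g(106)) + O(363)) - (195468 + 177247) = ((139840 + √(24 + 106)) + √2*√363) - (195468 + 177247) = ((139840 + √130) + √2*(11*√3)) - 1*372715 = ((139840 + √130) + 11*√6) - 372715 = (139840 + √130 + 11*√6) - 372715 = -232875 + √130 + 11*√6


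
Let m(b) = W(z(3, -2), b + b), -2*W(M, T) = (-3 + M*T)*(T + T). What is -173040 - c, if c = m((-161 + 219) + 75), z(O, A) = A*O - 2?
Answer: -739886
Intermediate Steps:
z(O, A) = -2 + A*O
W(M, T) = -T*(-3 + M*T) (W(M, T) = -(-3 + M*T)*(T + T)/2 = -(-3 + M*T)*2*T/2 = -T*(-3 + M*T))
m(b) = 2*b*(3 + 16*b) (m(b) = (b + b)*(3 - (-2 - 2*3)*(b + b)) = (2*b)*(3 - (-2 - 6)*2*b) = (2*b)*(3 - 1*(-8)*2*b) = (2*b)*(3 + 16*b) = 2*b*(3 + 16*b))
c = 566846 (c = 2*((-161 + 219) + 75)*(3 + 16*((-161 + 219) + 75)) = 2*(58 + 75)*(3 + 16*(58 + 75)) = 2*133*(3 + 16*133) = 2*133*(3 + 2128) = 2*133*2131 = 566846)
-173040 - c = -173040 - 1*566846 = -173040 - 566846 = -739886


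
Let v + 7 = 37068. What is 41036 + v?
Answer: 78097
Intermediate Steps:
v = 37061 (v = -7 + 37068 = 37061)
41036 + v = 41036 + 37061 = 78097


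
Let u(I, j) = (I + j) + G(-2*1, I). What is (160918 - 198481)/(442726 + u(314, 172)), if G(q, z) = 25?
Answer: -37563/443237 ≈ -0.084747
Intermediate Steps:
u(I, j) = 25 + I + j (u(I, j) = (I + j) + 25 = 25 + I + j)
(160918 - 198481)/(442726 + u(314, 172)) = (160918 - 198481)/(442726 + (25 + 314 + 172)) = -37563/(442726 + 511) = -37563/443237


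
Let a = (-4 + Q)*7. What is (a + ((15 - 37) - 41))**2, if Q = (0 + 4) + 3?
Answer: 1764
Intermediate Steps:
Q = 7 (Q = 4 + 3 = 7)
a = 21 (a = (-4 + 7)*7 = 3*7 = 21)
(a + ((15 - 37) - 41))**2 = (21 + ((15 - 37) - 41))**2 = (21 + (-22 - 41))**2 = (21 - 63)**2 = (-42)**2 = 1764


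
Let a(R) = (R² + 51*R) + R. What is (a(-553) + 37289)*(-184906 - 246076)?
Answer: -135475743844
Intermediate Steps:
a(R) = R² + 52*R
(a(-553) + 37289)*(-184906 - 246076) = (-553*(52 - 553) + 37289)*(-184906 - 246076) = (-553*(-501) + 37289)*(-430982) = (277053 + 37289)*(-430982) = 314342*(-430982) = -135475743844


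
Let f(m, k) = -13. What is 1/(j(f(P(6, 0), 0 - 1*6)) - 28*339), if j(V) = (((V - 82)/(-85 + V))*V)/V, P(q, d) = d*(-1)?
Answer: -98/930121 ≈ -0.00010536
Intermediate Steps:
P(q, d) = -d
j(V) = (-82 + V)/(-85 + V) (j(V) = (((-82 + V)/(-85 + V))*V)/V = (V*(-82 + V)/(-85 + V))/V = (-82 + V)/(-85 + V))
1/(j(f(P(6, 0), 0 - 1*6)) - 28*339) = 1/((-82 - 13)/(-85 - 13) - 28*339) = 1/(-95/(-98) - 9492) = 1/(-1/98*(-95) - 9492) = 1/(95/98 - 9492) = 1/(-930121/98) = -98/930121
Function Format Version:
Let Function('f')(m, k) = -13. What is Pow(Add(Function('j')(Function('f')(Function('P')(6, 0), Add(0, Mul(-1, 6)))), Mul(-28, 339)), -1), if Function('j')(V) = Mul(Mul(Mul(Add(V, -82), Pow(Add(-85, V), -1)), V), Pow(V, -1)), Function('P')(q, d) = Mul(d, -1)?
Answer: Rational(-98, 930121) ≈ -0.00010536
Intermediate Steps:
Function('P')(q, d) = Mul(-1, d)
Function('j')(V) = Mul(Pow(Add(-85, V), -1), Add(-82, V)) (Function('j')(V) = Mul(Mul(Mul(Add(-82, V), Pow(Add(-85, V), -1)), V), Pow(V, -1)) = Mul(Mul(Mul(Pow(Add(-85, V), -1), Add(-82, V)), V), Pow(V, -1)) = Mul(Mul(V, Pow(Add(-85, V), -1), Add(-82, V)), Pow(V, -1)) = Mul(Pow(Add(-85, V), -1), Add(-82, V)))
Pow(Add(Function('j')(Function('f')(Function('P')(6, 0), Add(0, Mul(-1, 6)))), Mul(-28, 339)), -1) = Pow(Add(Mul(Pow(Add(-85, -13), -1), Add(-82, -13)), Mul(-28, 339)), -1) = Pow(Add(Mul(Pow(-98, -1), -95), -9492), -1) = Pow(Add(Mul(Rational(-1, 98), -95), -9492), -1) = Pow(Add(Rational(95, 98), -9492), -1) = Pow(Rational(-930121, 98), -1) = Rational(-98, 930121)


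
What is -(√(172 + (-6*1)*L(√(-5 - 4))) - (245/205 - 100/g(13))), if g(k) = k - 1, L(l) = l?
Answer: -878/123 - √(172 - 18*I) ≈ -20.271 + 0.68531*I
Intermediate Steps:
g(k) = -1 + k
-(√(172 + (-6*1)*L(√(-5 - 4))) - (245/205 - 100/g(13))) = -(√(172 + (-6*1)*√(-5 - 4)) - (245/205 - 100/(-1 + 13))) = -(√(172 - 18*I) - (245*(1/205) - 100/12)) = -(√(172 - 18*I) - (49/41 - 100*1/12)) = -(√(172 - 18*I) - (49/41 - 25/3)) = -(√(172 - 18*I) - 1*(-878/123)) = -(√(172 - 18*I) + 878/123) = -(878/123 + √(172 - 18*I)) = -878/123 - √(172 - 18*I)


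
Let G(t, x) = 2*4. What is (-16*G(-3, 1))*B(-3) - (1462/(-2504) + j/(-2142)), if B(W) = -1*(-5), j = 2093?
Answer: -122296823/191556 ≈ -638.44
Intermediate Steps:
G(t, x) = 8
B(W) = 5
(-16*G(-3, 1))*B(-3) - (1462/(-2504) + j/(-2142)) = -16*8*5 - (1462/(-2504) + 2093/(-2142)) = -128*5 - (1462*(-1/2504) + 2093*(-1/2142)) = -640 - (-731/1252 - 299/306) = -640 - 1*(-299017/191556) = -640 + 299017/191556 = -122296823/191556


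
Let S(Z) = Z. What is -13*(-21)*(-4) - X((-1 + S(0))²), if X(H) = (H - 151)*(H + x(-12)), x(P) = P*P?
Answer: 20658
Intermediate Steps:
x(P) = P²
X(H) = (-151 + H)*(144 + H) (X(H) = (H - 151)*(H + (-12)²) = (-151 + H)*(H + 144) = (-151 + H)*(144 + H))
-13*(-21)*(-4) - X((-1 + S(0))²) = -13*(-21)*(-4) - (-21744 + ((-1 + 0)²)² - 7*(-1 + 0)²) = 273*(-4) - (-21744 + ((-1)²)² - 7*(-1)²) = -1092 - (-21744 + 1² - 7*1) = -1092 - (-21744 + 1 - 7) = -1092 - 1*(-21750) = -1092 + 21750 = 20658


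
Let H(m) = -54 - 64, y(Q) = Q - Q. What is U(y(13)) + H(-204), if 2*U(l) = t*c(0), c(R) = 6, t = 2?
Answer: -112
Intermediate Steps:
y(Q) = 0
H(m) = -118
U(l) = 6 (U(l) = (2*6)/2 = (½)*12 = 6)
U(y(13)) + H(-204) = 6 - 118 = -112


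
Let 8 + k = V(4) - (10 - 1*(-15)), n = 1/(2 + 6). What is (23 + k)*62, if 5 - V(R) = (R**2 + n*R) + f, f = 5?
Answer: -1643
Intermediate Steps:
n = 1/8 ≈ 0.12500
V(R) = -R**2 - R/8 (V(R) = 5 - ((R**2 + R/8) + 5) = 5 - (5 + R**2 + R/8) = 5 + (-5 - R**2 - R/8) = -R**2 - R/8)
k = -99/2 (k = -8 + (-1*4*(1/8 + 4) - (10 - 1*(-15))) = -8 + (-1*4*33/8 - (10 + 15)) = -8 + (-33/2 - 1*25) = -8 + (-33/2 - 25) = -8 - 83/2 = -99/2 ≈ -49.500)
(23 + k)*62 = (23 - 99/2)*62 = -53/2*62 = -1643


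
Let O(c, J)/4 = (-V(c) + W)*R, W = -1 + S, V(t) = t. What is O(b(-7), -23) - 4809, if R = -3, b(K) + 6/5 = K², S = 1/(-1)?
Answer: -21057/5 ≈ -4211.4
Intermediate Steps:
S = -1 (S = 1*(-1) = -1)
b(K) = -6/5 + K²
W = -2 (W = -1 - 1 = -2)
O(c, J) = 24 + 12*c (O(c, J) = 4*((-c - 2)*(-3)) = 4*((-2 - c)*(-3)) = 4*(6 + 3*c) = 24 + 12*c)
O(b(-7), -23) - 4809 = (24 + 12*(-6/5 + (-7)²)) - 4809 = (24 + 12*(-6/5 + 49)) - 4809 = (24 + 12*(239/5)) - 4809 = (24 + 2868/5) - 4809 = 2988/5 - 4809 = -21057/5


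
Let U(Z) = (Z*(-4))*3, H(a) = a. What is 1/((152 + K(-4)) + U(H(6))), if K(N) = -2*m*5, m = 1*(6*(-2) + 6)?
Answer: 1/140 ≈ 0.0071429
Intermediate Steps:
m = -6 (m = 1*(-12 + 6) = 1*(-6) = -6)
K(N) = 60 (K(N) = -2*(-6)*5 = 12*5 = 60)
U(Z) = -12*Z (U(Z) = -4*Z*3 = -12*Z)
1/((152 + K(-4)) + U(H(6))) = 1/((152 + 60) - 12*6) = 1/(212 - 72) = 1/140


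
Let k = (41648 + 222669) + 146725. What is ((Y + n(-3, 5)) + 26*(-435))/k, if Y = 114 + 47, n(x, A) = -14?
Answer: -3721/137014 ≈ -0.027158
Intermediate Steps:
Y = 161
k = 411042 (k = 264317 + 146725 = 411042)
((Y + n(-3, 5)) + 26*(-435))/k = ((161 - 14) + 26*(-435))/411042 = (147 - 11310)*(1/411042) = -11163*1/411042 = -3721/137014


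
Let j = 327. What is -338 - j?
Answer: -665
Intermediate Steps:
-338 - j = -338 - 1*327 = -338 - 327 = -665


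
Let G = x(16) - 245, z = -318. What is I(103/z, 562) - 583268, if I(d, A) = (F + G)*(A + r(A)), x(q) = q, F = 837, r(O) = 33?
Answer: -221508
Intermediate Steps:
G = -229 (G = 16 - 245 = -229)
I(d, A) = 20064 + 608*A (I(d, A) = (837 - 229)*(A + 33) = 608*(33 + A) = 20064 + 608*A)
I(103/z, 562) - 583268 = (20064 + 608*562) - 583268 = (20064 + 341696) - 583268 = 361760 - 583268 = -221508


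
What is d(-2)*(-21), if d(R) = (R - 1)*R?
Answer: -126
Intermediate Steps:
d(R) = R*(-1 + R) (d(R) = (-1 + R)*R = R*(-1 + R))
d(-2)*(-21) = -2*(-1 - 2)*(-21) = -2*(-3)*(-21) = 6*(-21) = -126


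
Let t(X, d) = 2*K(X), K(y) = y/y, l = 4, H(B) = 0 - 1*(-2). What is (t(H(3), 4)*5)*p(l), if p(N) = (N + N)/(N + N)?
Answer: 10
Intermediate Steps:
H(B) = 2 (H(B) = 0 + 2 = 2)
K(y) = 1
t(X, d) = 2 (t(X, d) = 2*1 = 2)
p(N) = 1 (p(N) = (2*N)/((2*N)) = (2*N)*(1/(2*N)) = 1)
(t(H(3), 4)*5)*p(l) = (2*5)*1 = 10*1 = 10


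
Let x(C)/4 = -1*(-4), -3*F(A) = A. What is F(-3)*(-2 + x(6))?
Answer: 14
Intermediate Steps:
F(A) = -A/3
x(C) = 16 (x(C) = 4*(-1*(-4)) = 4*4 = 16)
F(-3)*(-2 + x(6)) = (-⅓*(-3))*(-2 + 16) = 1*14 = 14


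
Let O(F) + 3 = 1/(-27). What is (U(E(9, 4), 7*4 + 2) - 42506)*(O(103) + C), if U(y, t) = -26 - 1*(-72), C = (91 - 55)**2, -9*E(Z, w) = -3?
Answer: -1482278600/27 ≈ -5.4899e+7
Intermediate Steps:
E(Z, w) = 1/3 (E(Z, w) = -1/9*(-3) = 1/3)
C = 1296 (C = 36**2 = 1296)
U(y, t) = 46 (U(y, t) = -26 + 72 = 46)
O(F) = -82/27 (O(F) = -3 + 1/(-27) = -3 - 1/27 = -82/27)
(U(E(9, 4), 7*4 + 2) - 42506)*(O(103) + C) = (46 - 42506)*(-82/27 + 1296) = -42460*34910/27 = -1482278600/27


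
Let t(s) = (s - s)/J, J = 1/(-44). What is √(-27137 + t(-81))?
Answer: I*√27137 ≈ 164.73*I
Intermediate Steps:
J = -1/44 ≈ -0.022727
t(s) = 0 (t(s) = (s - s)/(-1/44) = 0*(-44) = 0)
√(-27137 + t(-81)) = √(-27137 + 0) = √(-27137) = I*√27137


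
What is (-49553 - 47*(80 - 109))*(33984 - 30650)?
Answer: -160665460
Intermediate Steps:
(-49553 - 47*(80 - 109))*(33984 - 30650) = (-49553 - 47*(-29))*3334 = (-49553 + 1363)*3334 = -48190*3334 = -160665460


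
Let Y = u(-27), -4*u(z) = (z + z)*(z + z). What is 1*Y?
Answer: -729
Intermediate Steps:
u(z) = -z² (u(z) = -(z + z)*(z + z)/4 = -2*z*2*z/4 = -z²)
Y = -729 (Y = -1*(-27)² = -1*729 = -729)
1*Y = 1*(-729) = -729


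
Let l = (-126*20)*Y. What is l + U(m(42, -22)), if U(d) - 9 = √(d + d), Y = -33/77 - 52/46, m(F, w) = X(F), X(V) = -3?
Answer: 90567/23 + I*√6 ≈ 3937.7 + 2.4495*I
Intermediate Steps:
m(F, w) = -3
Y = -251/161 (Y = -33*1/77 - 52*1/46 = -3/7 - 26/23 = -251/161 ≈ -1.5590)
U(d) = 9 + √2*√d (U(d) = 9 + √(d + d) = 9 + √(2*d) = 9 + √2*√d)
l = 90360/23 (l = -126*20*(-251/161) = -2520*(-251/161) = 90360/23 ≈ 3928.7)
l + U(m(42, -22)) = 90360/23 + (9 + √2*√(-3)) = 90360/23 + (9 + √2*(I*√3)) = 90360/23 + (9 + I*√6) = 90567/23 + I*√6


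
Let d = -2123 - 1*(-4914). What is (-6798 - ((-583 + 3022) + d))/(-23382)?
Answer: 6014/11691 ≈ 0.51441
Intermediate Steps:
d = 2791 (d = -2123 + 4914 = 2791)
(-6798 - ((-583 + 3022) + d))/(-23382) = (-6798 - ((-583 + 3022) + 2791))/(-23382) = (-6798 - (2439 + 2791))*(-1/23382) = (-6798 - 1*5230)*(-1/23382) = (-6798 - 5230)*(-1/23382) = -12028*(-1/23382) = 6014/11691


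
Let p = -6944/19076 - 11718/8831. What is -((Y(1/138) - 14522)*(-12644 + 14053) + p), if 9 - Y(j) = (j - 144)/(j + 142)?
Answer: 16875812059465937416/825328419283 ≈ 2.0447e+7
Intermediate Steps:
Y(j) = 9 - (-144 + j)/(142 + j) (Y(j) = 9 - (j - 144)/(j + 142) = 9 - (-144 + j)/(142 + j))
p = -71213758/42115039 (p = -6944*1/19076 - 11718*1/8831 = -1736/4769 - 11718/8831 = -71213758/42115039 ≈ -1.6909)
-((Y(1/138) - 14522)*(-12644 + 14053) + p) = -((2*(711 + 4/138)/(142 + 1/138) - 14522)*(-12644 + 14053) - 71213758/42115039) = -((2*(711 + 4*(1/138))/(142 + 1/138) - 14522)*1409 - 71213758/42115039) = -((2*(711 + 2/69)/(19597/138) - 14522)*1409 - 71213758/42115039) = -((2*(138/19597)*(49061/69) - 14522)*1409 - 71213758/42115039) = -((196244/19597 - 14522)*1409 - 71213758/42115039) = -(-284391390/19597*1409 - 71213758/42115039) = -(-400707468510/19597 - 71213758/42115039) = -1*(-16875812059465937416/825328419283) = 16875812059465937416/825328419283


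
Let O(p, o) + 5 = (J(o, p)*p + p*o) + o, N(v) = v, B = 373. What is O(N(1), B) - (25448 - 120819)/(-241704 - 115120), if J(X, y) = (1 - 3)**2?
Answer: 265738509/356824 ≈ 744.73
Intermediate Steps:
J(X, y) = 4 (J(X, y) = (-2)**2 = 4)
O(p, o) = -5 + o + 4*p + o*p (O(p, o) = -5 + ((4*p + p*o) + o) = -5 + ((4*p + o*p) + o) = -5 + (o + 4*p + o*p) = -5 + o + 4*p + o*p)
O(N(1), B) - (25448 - 120819)/(-241704 - 115120) = (-5 + 373 + 4*1 + 373*1) - (25448 - 120819)/(-241704 - 115120) = (-5 + 373 + 4 + 373) - (-95371)/(-356824) = 745 - (-95371)*(-1)/356824 = 745 - 1*95371/356824 = 745 - 95371/356824 = 265738509/356824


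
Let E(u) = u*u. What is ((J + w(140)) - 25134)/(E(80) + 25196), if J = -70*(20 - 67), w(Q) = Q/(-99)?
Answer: -540674/782001 ≈ -0.69140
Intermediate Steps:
w(Q) = -Q/99 (w(Q) = Q*(-1/99) = -Q/99)
J = 3290 (J = -70*(-47) = 3290)
E(u) = u**2
((J + w(140)) - 25134)/(E(80) + 25196) = ((3290 - 1/99*140) - 25134)/(80**2 + 25196) = ((3290 - 140/99) - 25134)/(6400 + 25196) = (325570/99 - 25134)/31596 = -2162696/99*1/31596 = -540674/782001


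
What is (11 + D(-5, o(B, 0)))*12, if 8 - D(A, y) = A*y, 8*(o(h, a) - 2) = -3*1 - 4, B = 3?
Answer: 591/2 ≈ 295.50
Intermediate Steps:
o(h, a) = 9/8 (o(h, a) = 2 + (-3*1 - 4)/8 = 2 + (-3 - 4)/8 = 2 + (1/8)*(-7) = 2 - 7/8 = 9/8)
D(A, y) = 8 - A*y
(11 + D(-5, o(B, 0)))*12 = (11 + (8 - 1*(-5)*9/8))*12 = (11 + (8 + 45/8))*12 = (11 + 109/8)*12 = (197/8)*12 = 591/2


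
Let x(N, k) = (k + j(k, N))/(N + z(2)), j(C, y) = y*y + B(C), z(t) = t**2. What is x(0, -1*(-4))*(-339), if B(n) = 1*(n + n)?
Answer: -1017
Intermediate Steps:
B(n) = 2*n (B(n) = 1*(2*n) = 2*n)
j(C, y) = y**2 + 2*C (j(C, y) = y*y + 2*C = y**2 + 2*C)
x(N, k) = (N**2 + 3*k)/(4 + N) (x(N, k) = (k + (N**2 + 2*k))/(N + 2**2) = (N**2 + 3*k)/(N + 4) = (N**2 + 3*k)/(4 + N))
x(0, -1*(-4))*(-339) = ((0**2 + 3*(-1*(-4)))/(4 + 0))*(-339) = ((0 + 3*4)/4)*(-339) = ((0 + 12)/4)*(-339) = ((1/4)*12)*(-339) = 3*(-339) = -1017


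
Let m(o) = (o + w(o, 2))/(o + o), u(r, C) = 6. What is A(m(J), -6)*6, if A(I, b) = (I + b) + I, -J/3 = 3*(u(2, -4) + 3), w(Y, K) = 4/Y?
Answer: -65602/2187 ≈ -29.996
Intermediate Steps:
J = -81 (J = -9*(6 + 3) = -9*9 = -3*27 = -81)
m(o) = (o + 4/o)/(2*o) (m(o) = (o + 4/o)/(o + o) = (o + 4/o)/((2*o)) = (o + 4/o)*(1/(2*o)) = (o + 4/o)/(2*o))
A(I, b) = b + 2*I
A(m(J), -6)*6 = (-6 + 2*(½ + 2/(-81)²))*6 = (-6 + 2*(½ + 2*(1/6561)))*6 = (-6 + 2*(½ + 2/6561))*6 = (-6 + 2*(6565/13122))*6 = (-6 + 6565/6561)*6 = -32801/6561*6 = -65602/2187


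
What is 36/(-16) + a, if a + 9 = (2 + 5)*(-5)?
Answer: -185/4 ≈ -46.250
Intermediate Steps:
a = -44 (a = -9 + (2 + 5)*(-5) = -9 + 7*(-5) = -9 - 35 = -44)
36/(-16) + a = 36/(-16) - 44 = -1/16*36 - 44 = -9/4 - 44 = -185/4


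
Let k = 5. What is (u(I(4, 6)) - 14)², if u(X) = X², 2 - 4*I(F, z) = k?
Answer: 46225/256 ≈ 180.57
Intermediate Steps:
I(F, z) = -¾ (I(F, z) = ½ - ¼*5 = ½ - 5/4 = -¾)
(u(I(4, 6)) - 14)² = ((-¾)² - 14)² = (9/16 - 14)² = (-215/16)² = 46225/256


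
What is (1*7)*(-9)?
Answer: -63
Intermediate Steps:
(1*7)*(-9) = 7*(-9) = -63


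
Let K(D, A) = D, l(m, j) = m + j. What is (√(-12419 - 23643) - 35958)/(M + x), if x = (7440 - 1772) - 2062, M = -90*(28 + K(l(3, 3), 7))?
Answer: -461/7 + I*√36062/546 ≈ -65.857 + 0.3478*I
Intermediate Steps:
l(m, j) = j + m
M = -3060 (M = -90*(28 + (3 + 3)) = -90*(28 + 6) = -90*34 = -3060)
x = 3606 (x = 5668 - 2062 = 3606)
(√(-12419 - 23643) - 35958)/(M + x) = (√(-12419 - 23643) - 35958)/(-3060 + 3606) = (√(-36062) - 35958)/546 = (I*√36062 - 35958)*(1/546) = (-35958 + I*√36062)*(1/546) = -461/7 + I*√36062/546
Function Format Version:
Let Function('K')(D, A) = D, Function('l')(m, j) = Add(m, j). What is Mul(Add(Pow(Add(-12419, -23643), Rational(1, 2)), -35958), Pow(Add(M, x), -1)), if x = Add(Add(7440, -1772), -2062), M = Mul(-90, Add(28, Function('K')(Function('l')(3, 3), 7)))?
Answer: Add(Rational(-461, 7), Mul(Rational(1, 546), I, Pow(36062, Rational(1, 2)))) ≈ Add(-65.857, Mul(0.34780, I))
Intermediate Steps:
Function('l')(m, j) = Add(j, m)
M = -3060 (M = Mul(-90, Add(28, Add(3, 3))) = Mul(-90, Add(28, 6)) = Mul(-90, 34) = -3060)
x = 3606 (x = Add(5668, -2062) = 3606)
Mul(Add(Pow(Add(-12419, -23643), Rational(1, 2)), -35958), Pow(Add(M, x), -1)) = Mul(Add(Pow(Add(-12419, -23643), Rational(1, 2)), -35958), Pow(Add(-3060, 3606), -1)) = Mul(Add(Pow(-36062, Rational(1, 2)), -35958), Pow(546, -1)) = Mul(Add(Mul(I, Pow(36062, Rational(1, 2))), -35958), Rational(1, 546)) = Mul(Add(-35958, Mul(I, Pow(36062, Rational(1, 2)))), Rational(1, 546)) = Add(Rational(-461, 7), Mul(Rational(1, 546), I, Pow(36062, Rational(1, 2))))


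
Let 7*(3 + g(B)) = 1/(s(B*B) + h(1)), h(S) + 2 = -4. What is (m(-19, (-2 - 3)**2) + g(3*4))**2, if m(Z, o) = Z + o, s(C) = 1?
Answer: 10816/1225 ≈ 8.8294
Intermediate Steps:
h(S) = -6 (h(S) = -2 - 4 = -6)
g(B) = -106/35 (g(B) = -3 + 1/(7*(1 - 6)) = -3 + (1/7)/(-5) = -3 + (1/7)*(-1/5) = -3 - 1/35 = -106/35)
(m(-19, (-2 - 3)**2) + g(3*4))**2 = ((-19 + (-2 - 3)**2) - 106/35)**2 = ((-19 + (-5)**2) - 106/35)**2 = ((-19 + 25) - 106/35)**2 = (6 - 106/35)**2 = (104/35)**2 = 10816/1225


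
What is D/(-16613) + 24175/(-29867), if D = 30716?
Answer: -1319014047/496180471 ≈ -2.6583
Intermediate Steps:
D/(-16613) + 24175/(-29867) = 30716/(-16613) + 24175/(-29867) = 30716*(-1/16613) + 24175*(-1/29867) = -30716/16613 - 24175/29867 = -1319014047/496180471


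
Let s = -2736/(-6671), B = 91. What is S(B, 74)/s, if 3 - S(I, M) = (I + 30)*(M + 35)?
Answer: -2314837/72 ≈ -32151.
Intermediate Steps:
S(I, M) = 3 - (30 + I)*(35 + M) (S(I, M) = 3 - (I + 30)*(M + 35) = 3 - (30 + I)*(35 + M))
s = 2736/6671 (s = -2736*(-1/6671) = 2736/6671 ≈ 0.41013)
S(B, 74)/s = (-1047 - 35*91 - 30*74 - 1*91*74)/(2736/6671) = (-1047 - 3185 - 2220 - 6734)*(6671/2736) = -13186*6671/2736 = -2314837/72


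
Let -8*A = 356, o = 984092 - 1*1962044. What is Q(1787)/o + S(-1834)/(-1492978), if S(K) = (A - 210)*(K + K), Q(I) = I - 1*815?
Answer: -38098968097/60835867544 ≈ -0.62626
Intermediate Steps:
Q(I) = -815 + I (Q(I) = I - 815 = -815 + I)
o = -977952 (o = 984092 - 1962044 = -977952)
A = -89/2 (A = -1/8*356 = -89/2 ≈ -44.500)
S(K) = -509*K (S(K) = (-89/2 - 210)*(K + K) = -509*K)
Q(1787)/o + S(-1834)/(-1492978) = (-815 + 1787)/(-977952) - 509*(-1834)/(-1492978) = 972*(-1/977952) + 933506*(-1/1492978) = -81/81496 - 466753/746489 = -38098968097/60835867544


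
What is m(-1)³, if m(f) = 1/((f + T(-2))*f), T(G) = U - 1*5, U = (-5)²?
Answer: -1/6859 ≈ -0.00014579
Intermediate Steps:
U = 25
T(G) = 20 (T(G) = 25 - 1*5 = 25 - 5 = 20)
m(f) = 1/(f*(20 + f)) (m(f) = 1/((f + 20)*f) = 1/((20 + f)*f) = 1/(f*(20 + f)))
m(-1)³ = (1/((-1)*(20 - 1)))³ = (-1/19)³ = -1/6859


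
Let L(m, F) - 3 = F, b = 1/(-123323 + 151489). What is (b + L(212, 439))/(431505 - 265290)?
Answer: 4149791/1560537230 ≈ 0.0026592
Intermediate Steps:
b = 1/28166 ≈ 3.5504e-5
L(m, F) = 3 + F
(b + L(212, 439))/(431505 - 265290) = (1/28166 + (3 + 439))/(431505 - 265290) = (1/28166 + 442)/166215 = (12449373/28166)*(1/166215) = 4149791/1560537230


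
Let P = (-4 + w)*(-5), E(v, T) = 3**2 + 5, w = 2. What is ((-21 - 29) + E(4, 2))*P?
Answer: -360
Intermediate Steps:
E(v, T) = 14 (E(v, T) = 9 + 5 = 14)
P = 10 (P = (-4 + 2)*(-5) = -2*(-5) = 10)
((-21 - 29) + E(4, 2))*P = ((-21 - 29) + 14)*10 = (-50 + 14)*10 = -36*10 = -360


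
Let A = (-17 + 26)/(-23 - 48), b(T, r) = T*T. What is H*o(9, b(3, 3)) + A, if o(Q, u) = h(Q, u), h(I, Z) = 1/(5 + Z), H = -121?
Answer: -8717/994 ≈ -8.7696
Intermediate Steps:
b(T, r) = T**2
o(Q, u) = 1/(5 + u)
A = -9/71 (A = 9/(-71) = 9*(-1/71) = -9/71 ≈ -0.12676)
H*o(9, b(3, 3)) + A = -121/(5 + 3**2) - 9/71 = -121/(5 + 9) - 9/71 = -121/14 - 9/71 = -8717/994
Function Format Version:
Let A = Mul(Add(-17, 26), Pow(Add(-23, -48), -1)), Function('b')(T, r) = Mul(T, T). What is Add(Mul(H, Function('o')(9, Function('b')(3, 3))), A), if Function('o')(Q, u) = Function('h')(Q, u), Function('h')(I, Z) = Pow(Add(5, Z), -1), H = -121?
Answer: Rational(-8717, 994) ≈ -8.7696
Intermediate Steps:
Function('b')(T, r) = Pow(T, 2)
Function('o')(Q, u) = Pow(Add(5, u), -1)
A = Rational(-9, 71) (A = Mul(9, Pow(-71, -1)) = Mul(9, Rational(-1, 71)) = Rational(-9, 71) ≈ -0.12676)
Add(Mul(H, Function('o')(9, Function('b')(3, 3))), A) = Add(Mul(-121, Pow(Add(5, Pow(3, 2)), -1)), Rational(-9, 71)) = Add(Mul(-121, Pow(Add(5, 9), -1)), Rational(-9, 71)) = Add(Mul(-121, Pow(14, -1)), Rational(-9, 71)) = Add(Mul(-121, Rational(1, 14)), Rational(-9, 71)) = Add(Rational(-121, 14), Rational(-9, 71)) = Rational(-8717, 994)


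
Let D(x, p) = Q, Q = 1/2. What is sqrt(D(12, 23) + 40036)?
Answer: 3*sqrt(17794)/2 ≈ 200.09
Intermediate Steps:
Q = 1/2 ≈ 0.50000
D(x, p) = 1/2
sqrt(D(12, 23) + 40036) = sqrt(1/2 + 40036) = sqrt(80073/2) = 3*sqrt(17794)/2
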